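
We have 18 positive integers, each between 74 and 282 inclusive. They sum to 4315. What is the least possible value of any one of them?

To make one integer as small as possible, make the other 17 as large as possible.
The other 17 can take up 17 × 282 = 4794 ≥ 4315 − 74, so one integer can sit at its floor of 74.
Achievable: one at 74 and the other 17 totalling 4241, which fits since 17 × 74 ≤ 4241 ≤ 17 × 282.

74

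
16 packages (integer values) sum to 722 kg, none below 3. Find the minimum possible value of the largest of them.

46

The average is 722/16 > 45, so not all 16 can be 45 or less; the largest is ≥ 46.
Taking 14 copies of 45 and 2 copies of 46 gives exactly 722, so 46 is attained.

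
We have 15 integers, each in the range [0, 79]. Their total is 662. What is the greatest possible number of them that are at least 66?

10

Suppose k of them are at least 66. Those contribute at least 66 each and the other 15 − k at least 0 each.
So the total is at least 66k + 0(15 − k) = 0 + 66k. This must be ≤ 662, giving k ≤ 10.
k = 10 is achieved by 10 values at 66 and 5 at 0, total 660; add 2 to one value (staying below 66) to reach 662.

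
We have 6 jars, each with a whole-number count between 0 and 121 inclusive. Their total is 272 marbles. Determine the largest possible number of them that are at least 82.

3

Suppose k of them are at least 82. Those contribute at least 82 each and the other 6 − k at least 0 each.
So the total is at least 82k + 0(6 − k) = 0 + 82k. This must be ≤ 272, giving k ≤ 3.
k = 3 is achieved by 3 values at 82 and 3 at 0, total 246; add 26 to one value (staying below 82) to reach 272.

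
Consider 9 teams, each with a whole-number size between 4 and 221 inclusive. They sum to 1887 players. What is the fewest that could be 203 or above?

4

Each value short of 203 is at most 202, costing at least 221 − 202 = 19 against the maximum total of 1989.
We can afford to lose at most 1989 − 1887 = 102, so at most ⌊102/19⌋ = 5 fall short, and at least 4 are ≥ 203.
Exactly 4 works: 4 values at 221 and 5 at 202 total 1894; lower one of the high values by 7 (still ≥ 203) to hit 1887.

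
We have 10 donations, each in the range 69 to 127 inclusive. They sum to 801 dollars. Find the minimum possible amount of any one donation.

69

Minimizing one value means maximizing the remaining 9.
The other 9 can take up 9 × 127 = 1143 ≥ 801 − 69, so one donation can sit at its floor of 69.
Achievable: one at 69 and the other 9 totalling 732, which fits since 9 × 69 ≤ 732 ≤ 9 × 127.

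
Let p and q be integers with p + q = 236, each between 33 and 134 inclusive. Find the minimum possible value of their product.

pq = p(236 − p) is concave in p, so over [102, 134] it is minimized at an endpoint.
At the endpoint p = 102, q = 236 − 102 = 134, so pq = 102 × 134 = 13668.

13668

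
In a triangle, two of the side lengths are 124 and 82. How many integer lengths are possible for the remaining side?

The triangle inequality gives |124 − 82| < c < 124 + 82, i.e. 42 < c < 206.
So c can be any integer from 43 to 205: 163 values.

163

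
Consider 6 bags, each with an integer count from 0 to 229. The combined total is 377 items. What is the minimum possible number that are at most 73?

Each value above 73 is at least 74, contributing at least 74 − 0 = 74 above the floor 0.
The sum exceeds the floor total 0 by 377, so at most ⌊377/74⌋ = 5 exceed 73, and at least 1 are ≤ 73.
Exactly 1 works: 1 value at 0 and 5 at 74 total 370; raise one of the low values by 7 (still ≤ 73) to hit 377.

1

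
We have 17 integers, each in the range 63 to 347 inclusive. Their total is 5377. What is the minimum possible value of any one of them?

63

To make one integer as small as possible, make the other 16 as large as possible.
The other 16 can take up 16 × 347 = 5552 ≥ 5377 − 63, so one integer can sit at its floor of 63.
Achievable: one at 63 and the other 16 totalling 5314, which fits since 16 × 63 ≤ 5314 ≤ 16 × 347.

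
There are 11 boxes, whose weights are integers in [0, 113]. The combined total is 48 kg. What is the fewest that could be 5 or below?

Let j be the number exceeding 5. Then the total is ≥ 6·j + 0·(11 − j) = 0 + 6j.
So 6j ≤ 48 and j ≤ 8; hence at least 11 − 8 = 3 are ≤ 5.
Exactly 3 works: 3 values at 0 and 8 at 6 total 48.

3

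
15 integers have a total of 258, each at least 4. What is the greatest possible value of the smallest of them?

The 15 values sum to 258, so their minimum is at most ⌊258/15⌋ = 17.
Equality holds with 12 values of 17 and 3 values of 18.

17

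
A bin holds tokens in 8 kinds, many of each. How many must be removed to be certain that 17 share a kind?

You could draw 16 of every kind without reaching 17 of any — 128 in all.
One more forces 17 of some kind, so 128 + 1 = 129.

129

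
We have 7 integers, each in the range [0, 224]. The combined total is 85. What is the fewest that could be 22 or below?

4

If only k of them are at most 22, the other 7 − k are at least 23, so the total is at least (7 − k)·23 + k·0.
This is ≤ 85, so (7 − k)·23 + 0k ≤ 85, which gives k ≥ 4.
Exactly 4 works: 4 values at 0 and 3 at 23 total 69; raise one of the low values by 16 (still ≤ 22) to hit 85.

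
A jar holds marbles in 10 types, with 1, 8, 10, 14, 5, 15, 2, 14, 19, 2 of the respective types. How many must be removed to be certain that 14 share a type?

In the worst case you take as many as possible of each type without reaching 14: 1 + 8 + 10 + 13 + 5 + 13 + 2 + 13 + 13 + 2 = 80.
The next one must give 14 of some type, so 80 + 1 = 81.

81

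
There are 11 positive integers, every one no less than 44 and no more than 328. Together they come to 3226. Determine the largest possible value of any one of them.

328

Maximizing one value means minimizing the remaining 10.
The other 10 contribute at least 10 × 44 = 440, leaving at most 3226 − 440 = 2786.
But each integer is capped at 328, so the maximum is 328.
Achievable: one at 328 and the other 10 totalling 2898, which fits since 10 × 44 ≤ 2898 ≤ 10 × 328.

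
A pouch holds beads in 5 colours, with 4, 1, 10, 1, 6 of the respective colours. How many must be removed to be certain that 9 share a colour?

21

In the worst case you take as many as possible of each colour without reaching 9: 4 + 1 + 8 + 1 + 6 = 20.
The next one must give 9 of some colour, so 20 + 1 = 21.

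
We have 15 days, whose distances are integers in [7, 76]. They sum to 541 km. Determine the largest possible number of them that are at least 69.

Suppose k of them are at least 69. Those contribute at least 69 each and the other 15 − k at least 7 each.
So the total is at least 69k + 7(15 − k) = 105 + 62k. This must be ≤ 541, giving k ≤ 7.
k = 7 is achieved by 7 values at 69 and 8 at 7, total 539; add 2 to one value (staying below 69) to reach 541.

7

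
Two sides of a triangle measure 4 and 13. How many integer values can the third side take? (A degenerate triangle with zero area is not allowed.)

The triangle inequality gives |4 − 13| < c < 4 + 13, i.e. 9 < c < 17.
So c can be any integer from 10 to 16: 7 values.

7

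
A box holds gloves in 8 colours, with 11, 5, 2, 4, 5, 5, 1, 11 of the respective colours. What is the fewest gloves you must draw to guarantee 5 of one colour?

28

In the worst case you take as many as possible of each colour without reaching 5: 4 + 4 + 2 + 4 + 4 + 4 + 1 + 4 = 27.
The next one must give 5 of some colour, so 27 + 1 = 28.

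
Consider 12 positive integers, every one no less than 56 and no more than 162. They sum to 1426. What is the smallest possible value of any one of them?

To make one integer as small as possible, make the other 11 as large as possible.
The other 11 can take up 11 × 162 = 1782 ≥ 1426 − 56, so one integer can sit at its floor of 56.
Achievable: one at 56 and the other 11 totalling 1370, which fits since 11 × 56 ≤ 1370 ≤ 11 × 162.

56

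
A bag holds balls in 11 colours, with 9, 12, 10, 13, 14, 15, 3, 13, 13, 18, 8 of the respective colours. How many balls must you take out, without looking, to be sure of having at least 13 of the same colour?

115

In the worst case you take as many as possible of each colour without reaching 13: 9 + 12 + 10 + 12 + 12 + 12 + 3 + 12 + 12 + 12 + 8 = 114.
The next one must give 13 of some colour, so 114 + 1 = 115.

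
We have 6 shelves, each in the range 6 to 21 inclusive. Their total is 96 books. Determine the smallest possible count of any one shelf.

6

Minimizing one value means maximizing the remaining 5.
The other 5 can take up 5 × 21 = 105 ≥ 96 − 6, so one shelf can sit at its floor of 6.
Achievable: one at 6 and the other 5 totalling 90, which fits since 5 × 6 ≤ 90 ≤ 5 × 21.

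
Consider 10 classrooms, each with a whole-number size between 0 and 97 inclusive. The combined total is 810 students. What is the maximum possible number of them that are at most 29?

Each value at 29 or below falls at least 97 − 29 = 68 short of the ceiling 97.
The ceiling total is 10 × 97 = 970, and we need 810, so at most ⌊(970 − 810)/68⌋ = 2 can be that low.
k = 2 is achieved by 2 values at 29 and 8 at 97, total 834; lower one of the 97's by 24 (still > 29) to reach 810.

2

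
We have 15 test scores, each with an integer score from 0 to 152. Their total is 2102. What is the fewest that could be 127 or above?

9

If only k of them are at least 127, the other 15 − k are at most 126, so the total is at most k·152 + (15 − k)·126.
This must reach 2102, so k·152 + (15 − k)·126 ≥ 2102, giving k ≥ 9.
Exactly 9 works: 9 values at 152 and 6 at 126 total 2124; lower one of the high values by 22 (still ≥ 127) to hit 2102.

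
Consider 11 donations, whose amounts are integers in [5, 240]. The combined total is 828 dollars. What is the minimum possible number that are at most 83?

2

If only k of them are at most 83, the other 11 − k are at least 84, so the total is at least (11 − k)·84 + k·5.
This is ≤ 828, so (11 − k)·84 + 5k ≤ 828, which gives k ≥ 2.
Exactly 2 works: 2 values at 5 and 9 at 84 total 766; raise one of the low values by 62 (still ≤ 83) to hit 828.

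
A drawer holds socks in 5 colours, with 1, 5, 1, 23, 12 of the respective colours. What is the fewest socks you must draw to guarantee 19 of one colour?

38

In the worst case you take as many as possible of each colour without reaching 19: 1 + 5 + 1 + 18 + 12 = 37.
The next one must give 19 of some colour, so 37 + 1 = 38.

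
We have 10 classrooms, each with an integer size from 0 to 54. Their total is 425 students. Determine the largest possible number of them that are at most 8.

Suppose k of them are at most 8. Those contribute at most 8 each and the rest at most 54 each.
So the total is at most 8k + 54(10 − k) = 540 − 46k. This must still be ≥ 425, so k ≤ 2.
k = 2 is achieved by 2 values at 8 and 8 at 54, total 448; lower one of the 54's by 23 (still > 8) to reach 425.

2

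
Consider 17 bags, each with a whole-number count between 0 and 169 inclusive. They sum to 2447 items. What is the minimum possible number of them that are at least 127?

8

Each value short of 127 is at most 126, costing at least 169 − 126 = 43 against the maximum total of 2873.
We can afford to lose at most 2873 − 2447 = 426, so at most ⌊426/43⌋ = 9 fall short, and at least 8 are ≥ 127.
Exactly 8 works: 8 values at 169 and 9 at 126 total 2486; lower one of the high values by 39 (still ≥ 127) to hit 2447.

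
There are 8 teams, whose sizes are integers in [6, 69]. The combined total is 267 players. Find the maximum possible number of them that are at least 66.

3

If k of the values are ≥ 66, the total is ≥ 66k + 6(8 − k).
Setting 66k + 6(8 − k) ≤ 267 gives 60k ≤ 219, so k ≤ 3.
k = 3 is achieved by 3 values at 66 and 5 at 6, total 228; add 39 to one value (staying below 66) to reach 267.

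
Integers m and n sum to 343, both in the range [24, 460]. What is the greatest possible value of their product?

29412

mn = m(343 − m) is maximized when m is as near 343/2 as the bounds allow.
Taking m = 171 and n = 172 (both in [24, 460]) gives mn = 29412.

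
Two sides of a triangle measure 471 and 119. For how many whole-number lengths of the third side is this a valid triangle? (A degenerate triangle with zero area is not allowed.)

The triangle inequality gives |471 − 119| < c < 471 + 119, i.e. 352 < c < 590.
So c can be any integer from 353 to 589: 237 values.

237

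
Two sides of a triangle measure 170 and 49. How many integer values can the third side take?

The triangle inequality gives |170 − 49| < c < 170 + 49, i.e. 121 < c < 219.
So c can be any integer from 122 to 218: 97 values.

97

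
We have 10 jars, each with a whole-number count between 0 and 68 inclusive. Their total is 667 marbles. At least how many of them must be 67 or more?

If only k of them are at least 67, the other 10 − k are at most 66, so the total is at most k·68 + (10 − k)·66.
This must reach 667, so k·68 + (10 − k)·66 ≥ 667, giving k ≥ 4.
Exactly 4 works: 4 values at 68 and 6 at 66 total 668; lower one of the high values by 1 (still ≥ 67) to hit 667.

4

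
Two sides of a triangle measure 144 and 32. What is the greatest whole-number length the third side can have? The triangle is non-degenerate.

The third side must be less than 144 + 32 = 176.
The largest integer below 176 is 175.

175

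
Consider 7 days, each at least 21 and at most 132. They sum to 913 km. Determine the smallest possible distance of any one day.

121

Minimizing one value means maximizing the remaining 6.
The other 6 contribute at most 6 × 132 = 792, leaving at least 913 − 792 = 121.
Since 121 ≥ 21, this is achievable: one at 121 and 6 at 132.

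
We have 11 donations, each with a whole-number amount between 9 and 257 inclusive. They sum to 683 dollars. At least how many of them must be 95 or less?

5

Each value above 95 is at least 96, contributing at least 96 − 9 = 87 above the floor 9.
The sum exceeds the floor total 99 by 584, so at most ⌊584/87⌋ = 6 exceed 95, and at least 5 are ≤ 95.
Exactly 5 works: 5 values at 9 and 6 at 96 total 621; raise one of the low values by 62 (still ≤ 95) to hit 683.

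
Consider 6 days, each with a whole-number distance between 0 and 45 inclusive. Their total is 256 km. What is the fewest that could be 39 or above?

Each value short of 39 is at most 38, costing at least 45 − 38 = 7 against the maximum total of 270.
We can afford to lose at most 270 − 256 = 14, so at most ⌊14/7⌋ = 2 fall short, and at least 4 are ≥ 39.
Exactly 4 works: 4 values at 45 and 2 at 38 total 256.

4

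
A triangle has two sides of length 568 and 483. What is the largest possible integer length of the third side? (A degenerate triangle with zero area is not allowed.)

The third side must be less than 568 + 483 = 1051.
The largest integer below 1051 is 1050.

1050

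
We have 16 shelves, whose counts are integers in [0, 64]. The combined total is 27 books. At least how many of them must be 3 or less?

10

Each value above 3 is at least 4, contributing at least 4 − 0 = 4 above the floor 0.
The sum exceeds the floor total 0 by 27, so at most ⌊27/4⌋ = 6 exceed 3, and at least 10 are ≤ 3.
Exactly 10 works: 10 values at 0 and 6 at 4 total 24; raise one of the low values by 3 (still ≤ 3) to hit 27.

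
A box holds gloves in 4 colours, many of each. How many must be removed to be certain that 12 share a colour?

You could draw 11 of every colour without reaching 12 of any — 44 in all.
One more forces 12 of some colour, so 44 + 1 = 45.

45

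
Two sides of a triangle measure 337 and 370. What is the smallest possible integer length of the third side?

The third side must exceed |337 − 370| = 33.
The smallest integer above 33 is 34.

34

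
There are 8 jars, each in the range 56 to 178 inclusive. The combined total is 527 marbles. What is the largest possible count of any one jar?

135

Maximizing one value means minimizing the remaining 7.
The other 7 contribute at least 7 × 56 = 392, leaving at most 527 − 392 = 135.
Since 135 ≤ 178, this is achievable: one at 135 and 7 at 56.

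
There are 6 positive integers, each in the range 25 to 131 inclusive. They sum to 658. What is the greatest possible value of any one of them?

Maximizing one value means minimizing the remaining 5.
The other 5 contribute at least 5 × 25 = 125, leaving at most 658 − 125 = 533.
But each integer is capped at 131, so the maximum is 131.
Achievable: one at 131 and the other 5 totalling 527, which fits since 5 × 25 ≤ 527 ≤ 5 × 131.

131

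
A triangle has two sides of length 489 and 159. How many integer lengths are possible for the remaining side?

317

The triangle inequality gives |489 − 159| < c < 489 + 159, i.e. 330 < c < 648.
So c can be any integer from 331 to 647: 317 values.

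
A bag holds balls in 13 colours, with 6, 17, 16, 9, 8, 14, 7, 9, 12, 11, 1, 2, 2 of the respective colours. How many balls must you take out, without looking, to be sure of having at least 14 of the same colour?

In the worst case you take as many as possible of each colour without reaching 14: 6 + 13 + 13 + 9 + 8 + 13 + 7 + 9 + 12 + 11 + 1 + 2 + 2 = 106.
The next one must give 14 of some colour, so 106 + 1 = 107.

107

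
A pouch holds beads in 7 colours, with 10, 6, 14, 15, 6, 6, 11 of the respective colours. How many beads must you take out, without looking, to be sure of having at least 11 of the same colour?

59

In the worst case you take as many as possible of each colour without reaching 11: 10 + 6 + 10 + 10 + 6 + 6 + 10 = 58.
The next one must give 11 of some colour, so 58 + 1 = 59.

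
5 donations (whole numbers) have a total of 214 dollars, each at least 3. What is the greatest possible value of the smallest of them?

42

The 5 values sum to 214, so their minimum is at most ⌊214/5⌋ = 42.
Achievable: 1 of them at 42 and 4 at 43 total 214.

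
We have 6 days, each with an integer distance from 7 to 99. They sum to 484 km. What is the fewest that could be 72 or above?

3

Suppose at most 6 − j of them reach 72; then j values are ≤ 71 and the rest ≤ 99.
The total is then ≤ 71·j + 99·(6 − j) = 594 − 28j. For this to be ≥ 484 we need j ≤ 3, so at least 6 − 3 = 3 must reach 72.
Exactly 3 works: 3 values at 99 and 3 at 71 total 510; lower one of the high values by 26 (still ≥ 72) to hit 484.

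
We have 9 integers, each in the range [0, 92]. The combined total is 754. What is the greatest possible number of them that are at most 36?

Suppose k of them are at most 36. Those contribute at most 36 each and the rest at most 92 each.
So the total is at most 36k + 92(9 − k) = 828 − 56k. This must still be ≥ 754, so k ≤ 1.
k = 1 is achieved by 1 value at 36 and 8 at 92, total 772; lower one of the 92's by 18 (still > 36) to reach 754.

1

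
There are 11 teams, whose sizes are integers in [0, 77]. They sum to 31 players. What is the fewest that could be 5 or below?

6

Let j be the number exceeding 5. Then the total is ≥ 6·j + 0·(11 − j) = 0 + 6j.
So 6j ≤ 31 and j ≤ 5; hence at least 11 − 5 = 6 are ≤ 5.
Exactly 6 works: 6 values at 0 and 5 at 6 total 30; raise one of the low values by 1 (still ≤ 5) to hit 31.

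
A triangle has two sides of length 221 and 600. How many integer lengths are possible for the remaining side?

441

The triangle inequality gives |221 − 600| < c < 221 + 600, i.e. 379 < c < 821.
So c can be any integer from 380 to 820: 441 values.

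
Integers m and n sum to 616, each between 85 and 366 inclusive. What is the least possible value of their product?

91500

mn = m(616 − m) is concave in m, so over [250, 366] it is minimized at an endpoint.
The extreme feasible split is m = 250, n = 366, giving mn = 91500.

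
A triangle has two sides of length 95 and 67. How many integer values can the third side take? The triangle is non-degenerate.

133

The triangle inequality gives |95 − 67| < c < 95 + 67, i.e. 28 < c < 162.
So c can be any integer from 29 to 161: 133 values.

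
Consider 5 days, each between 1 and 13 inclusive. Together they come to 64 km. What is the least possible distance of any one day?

12

Minimizing one value means maximizing the remaining 4.
The other 4 contribute at most 4 × 13 = 52, leaving at least 64 − 52 = 12.
Since 12 ≥ 1, this is achievable: one at 12 and 4 at 13.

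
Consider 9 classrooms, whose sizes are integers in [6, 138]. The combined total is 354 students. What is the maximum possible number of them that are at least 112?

2

With k values at 112 or above and the rest at least 6, the sum is at least 54 + 106k.
Since the sum is 354, we need 106k ≤ 300, i.e. k ≤ 2.
k = 2 is achieved by 2 values at 112 and 7 at 6, total 266; add 88 to one value (staying below 112) to reach 354.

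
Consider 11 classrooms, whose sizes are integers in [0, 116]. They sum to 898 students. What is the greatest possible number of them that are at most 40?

4

Each value at 40 or below falls at least 116 − 40 = 76 short of the ceiling 116.
The ceiling total is 11 × 116 = 1276, and we need 898, so at most ⌊(1276 − 898)/76⌋ = 4 can be that low.
k = 4 is achieved by 4 values at 40 and 7 at 116, total 972; lower one of the 116's by 74 (still > 40) to reach 898.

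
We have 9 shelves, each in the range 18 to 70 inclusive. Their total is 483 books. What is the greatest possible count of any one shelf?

70

Maximizing one value means minimizing the remaining 8.
The other 8 contribute at least 8 × 18 = 144, leaving at most 483 − 144 = 339.
But each shelf is capped at 70, so the maximum is 70.
Achievable: one at 70 and the other 8 totalling 413, which fits since 8 × 18 ≤ 413 ≤ 8 × 70.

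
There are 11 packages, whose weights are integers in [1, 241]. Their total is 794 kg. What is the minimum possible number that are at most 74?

Let j be the number exceeding 74. Then the total is ≥ 75·j + 1·(11 − j) = 11 + 74j.
So 74j ≤ 783 and j ≤ 10; hence at least 11 − 10 = 1 are ≤ 74.
Exactly 1 works: 1 value at 1 and 10 at 75 total 751; raise one of the low values by 43 (still ≤ 74) to hit 794.

1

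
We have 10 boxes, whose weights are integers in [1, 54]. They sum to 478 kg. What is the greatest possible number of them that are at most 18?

1

Each value at 18 or below falls at least 54 − 18 = 36 short of the ceiling 54.
The ceiling total is 10 × 54 = 540, and we need 478, so at most ⌊(540 − 478)/36⌋ = 1 can be that low.
k = 1 is achieved by 1 value at 18 and 9 at 54, total 504; lower one of the 54's by 26 (still > 18) to reach 478.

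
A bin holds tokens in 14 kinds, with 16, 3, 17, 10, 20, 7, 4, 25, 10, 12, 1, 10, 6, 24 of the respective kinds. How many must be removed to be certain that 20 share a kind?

In the worst case you take as many as possible of each kind without reaching 20: 16 + 3 + 17 + 10 + 19 + 7 + 4 + 19 + 10 + 12 + 1 + 10 + 6 + 19 = 153.
The next one must give 20 of some kind, so 153 + 1 = 154.

154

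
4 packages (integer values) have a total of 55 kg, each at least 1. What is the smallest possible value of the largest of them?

14

If every one of the 4 were at most 13, the total would be at most 4 × 13 = 52 < 55.
Taking 1 copy of 13 and 3 copies of 14 gives exactly 55, so 14 is attained.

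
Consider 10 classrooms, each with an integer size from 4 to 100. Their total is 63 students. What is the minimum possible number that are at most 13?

Each value above 13 is at least 14, contributing at least 14 − 4 = 10 above the floor 4.
The sum exceeds the floor total 40 by 23, so at most ⌊23/10⌋ = 2 exceed 13, and at least 8 are ≤ 13.
Exactly 8 works: 8 values at 4 and 2 at 14 total 60; raise one of the low values by 3 (still ≤ 13) to hit 63.

8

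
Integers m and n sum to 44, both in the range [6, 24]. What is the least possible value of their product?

480

Since m + n is fixed, pushing one of them to its bound minimizes the product.
At the endpoint m = 20, n = 44 − 20 = 24, so mn = 20 × 24 = 480.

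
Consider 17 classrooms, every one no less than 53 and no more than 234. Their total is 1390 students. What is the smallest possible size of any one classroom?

Minimizing one value means maximizing the remaining 16.
The other 16 can take up 16 × 234 = 3744 ≥ 1390 − 53, so one classroom can sit at its floor of 53.
Achievable: one at 53 and the other 16 totalling 1337, which fits since 16 × 53 ≤ 1337 ≤ 16 × 234.

53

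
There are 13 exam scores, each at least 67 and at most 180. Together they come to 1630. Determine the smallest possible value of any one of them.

Minimizing one value means maximizing the remaining 12.
The other 12 can take up 12 × 180 = 2160 ≥ 1630 − 67, so one score can sit at its floor of 67.
Achievable: one at 67 and the other 12 totalling 1563, which fits since 12 × 67 ≤ 1563 ≤ 12 × 180.

67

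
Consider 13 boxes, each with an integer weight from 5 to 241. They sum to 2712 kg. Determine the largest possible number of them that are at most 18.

Each value at 18 or below falls at least 241 − 18 = 223 short of the ceiling 241.
The ceiling total is 13 × 241 = 3133, and we need 2712, so at most ⌊(3133 − 2712)/223⌋ = 1 can be that low.
k = 1 is achieved by 1 value at 18 and 12 at 241, total 2910; lower one of the 241's by 198 (still > 18) to reach 2712.

1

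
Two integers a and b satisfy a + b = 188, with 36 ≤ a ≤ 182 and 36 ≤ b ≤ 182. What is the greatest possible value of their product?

With a + b fixed, ab peaks when the two are closest together.
Taking a = 94 and b = 94 (both in [36, 182]) gives ab = 8836.

8836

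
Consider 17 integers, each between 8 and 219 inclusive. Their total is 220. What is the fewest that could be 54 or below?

16

If only k of them are at most 54, the other 17 − k are at least 55, so the total is at least (17 − k)·55 + k·8.
This is ≤ 220, so (17 − k)·55 + 8k ≤ 220, which gives k ≥ 16.
Exactly 16 works: 16 values at 8 and 1 at 55 total 183; raise one of the low values by 37 (still ≤ 54) to hit 220.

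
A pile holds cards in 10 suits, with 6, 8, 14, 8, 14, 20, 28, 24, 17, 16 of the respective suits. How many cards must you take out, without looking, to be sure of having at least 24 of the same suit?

150

In the worst case you take as many as possible of each suit without reaching 24: 6 + 8 + 14 + 8 + 14 + 20 + 23 + 23 + 17 + 16 = 149.
The next one must give 24 of some suit, so 149 + 1 = 150.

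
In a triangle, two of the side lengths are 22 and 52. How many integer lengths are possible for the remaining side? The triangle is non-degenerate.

The triangle inequality gives |22 − 52| < c < 22 + 52, i.e. 30 < c < 74.
So c can be any integer from 31 to 73: 43 values.

43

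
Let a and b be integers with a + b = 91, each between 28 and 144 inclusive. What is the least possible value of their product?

ab = a(91 − a) is concave in a, so over [28, 63] it is minimized at an endpoint.
At the endpoint a = 28, b = 91 − 28 = 63, so ab = 28 × 63 = 1764.

1764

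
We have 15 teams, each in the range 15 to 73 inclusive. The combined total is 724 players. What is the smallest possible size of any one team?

To make one team as small as possible, make the other 14 as large as possible.
The other 14 can take up 14 × 73 = 1022 ≥ 724 − 15, so one team can sit at its floor of 15.
Achievable: one at 15 and the other 14 totalling 709, which fits since 14 × 15 ≤ 709 ≤ 14 × 73.

15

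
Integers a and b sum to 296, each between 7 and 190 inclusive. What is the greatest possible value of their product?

ab = a(296 − a) is maximized when a is as near 296/2 as the bounds allow.
Taking a = 148 and b = 148 (both in [7, 190]) gives ab = 21904.

21904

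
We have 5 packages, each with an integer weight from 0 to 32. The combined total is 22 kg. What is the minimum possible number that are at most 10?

If only k of them are at most 10, the other 5 − k are at least 11, so the total is at least (5 − k)·11 + k·0.
This is ≤ 22, so (5 − k)·11 + 0k ≤ 22, which gives k ≥ 3.
Exactly 3 works: 3 values at 0 and 2 at 11 total 22.

3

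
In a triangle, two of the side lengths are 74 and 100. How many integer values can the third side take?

147

The triangle inequality gives |74 − 100| < c < 74 + 100, i.e. 26 < c < 174.
So c can be any integer from 27 to 173: 147 values.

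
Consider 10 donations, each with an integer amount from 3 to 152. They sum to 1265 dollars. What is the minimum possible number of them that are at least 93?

6

If only k of them are at least 93, the other 10 − k are at most 92, so the total is at most k·152 + (10 − k)·92.
This must reach 1265, so k·152 + (10 − k)·92 ≥ 1265, giving k ≥ 6.
Exactly 6 works: 6 values at 152 and 4 at 92 total 1280; lower one of the high values by 15 (still ≥ 93) to hit 1265.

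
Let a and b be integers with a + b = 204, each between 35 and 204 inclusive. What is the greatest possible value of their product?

With a + b fixed, ab peaks when the two are closest together.
Taking a = 102 and b = 102 (both in [35, 204]) gives ab = 10404.

10404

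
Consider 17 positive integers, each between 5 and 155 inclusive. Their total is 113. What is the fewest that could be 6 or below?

Let j be the number exceeding 6. Then the total is ≥ 7·j + 5·(17 − j) = 85 + 2j.
So 2j ≤ 28 and j ≤ 14; hence at least 17 − 14 = 3 are ≤ 6.
Exactly 3 works: 3 values at 5 and 14 at 7 total 113.

3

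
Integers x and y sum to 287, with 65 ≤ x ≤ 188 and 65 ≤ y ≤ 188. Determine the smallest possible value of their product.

Since x + y is fixed, pushing one of them to its bound minimizes the product.
At the endpoint x = 99, y = 287 − 99 = 188, so xy = 99 × 188 = 18612.

18612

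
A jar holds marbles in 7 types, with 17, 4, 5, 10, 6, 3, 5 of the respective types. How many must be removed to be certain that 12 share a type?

45

In the worst case you take as many as possible of each type without reaching 12: 11 + 4 + 5 + 10 + 6 + 3 + 5 = 44.
The next one must give 12 of some type, so 44 + 1 = 45.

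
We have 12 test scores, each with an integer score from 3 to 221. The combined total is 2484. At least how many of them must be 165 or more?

If only k of them are at least 165, the other 12 − k are at most 164, so the total is at most k·221 + (12 − k)·164.
This must reach 2484, so k·221 + (12 − k)·164 ≥ 2484, giving k ≥ 10.
Exactly 10 works: 10 values at 221 and 2 at 164 total 2538; lower one of the high values by 54 (still ≥ 165) to hit 2484.

10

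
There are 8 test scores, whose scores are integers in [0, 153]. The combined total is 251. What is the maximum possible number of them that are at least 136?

1

Suppose k of them are at least 136. Those contribute at least 136 each and the other 8 − k at least 0 each.
So the total is at least 136k + 0(8 − k) = 0 + 136k. This must be ≤ 251, giving k ≤ 1.
k = 1 is achieved by 1 value at 136 and 7 at 0, total 136; add 115 to one value (staying below 136) to reach 251.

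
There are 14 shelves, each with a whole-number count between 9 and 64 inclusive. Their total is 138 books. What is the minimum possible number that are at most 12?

If only k of them are at most 12, the other 14 − k are at least 13, so the total is at least (14 − k)·13 + k·9.
This is ≤ 138, so (14 − k)·13 + 9k ≤ 138, which gives k ≥ 11.
Exactly 11 works: 11 values at 9 and 3 at 13 total 138.

11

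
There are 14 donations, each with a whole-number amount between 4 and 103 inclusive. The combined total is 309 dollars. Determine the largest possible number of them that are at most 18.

Suppose k of them are at most 18. Those contribute at most 18 each and the rest at most 103 each.
So the total is at most 18k + 103(14 − k) = 1442 − 85k. This must still be ≥ 309, so k ≤ 13.
k = 13 is achieved by 13 values at 18 and 1 at 103, total 337; lower one of the 103's by 28 (still > 18) to reach 309.

13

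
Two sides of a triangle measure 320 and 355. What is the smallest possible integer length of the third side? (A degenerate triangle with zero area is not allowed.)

The third side must exceed |320 − 355| = 35.
The smallest integer above 35 is 36.

36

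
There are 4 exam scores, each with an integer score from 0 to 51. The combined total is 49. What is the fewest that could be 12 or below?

1

Let j be the number exceeding 12. Then the total is ≥ 13·j + 0·(4 − j) = 0 + 13j.
So 13j ≤ 49 and j ≤ 3; hence at least 4 − 3 = 1 are ≤ 12.
Exactly 1 works: 1 value at 0 and 3 at 13 total 39; raise one of the low values by 10 (still ≤ 12) to hit 49.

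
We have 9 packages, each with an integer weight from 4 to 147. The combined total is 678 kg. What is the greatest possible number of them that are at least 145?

4

With k values at 145 or above and the rest at least 4, the sum is at least 36 + 141k.
Since the sum is 678, we need 141k ≤ 642, i.e. k ≤ 4.
k = 4 is achieved by 4 values at 145 and 5 at 4, total 600; add 78 to one value (staying below 145) to reach 678.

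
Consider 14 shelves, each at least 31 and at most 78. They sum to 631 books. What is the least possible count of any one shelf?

To make one shelf as small as possible, make the other 13 as large as possible.
The other 13 can take up 13 × 78 = 1014 ≥ 631 − 31, so one shelf can sit at its floor of 31.
Achievable: one at 31 and the other 13 totalling 600, which fits since 13 × 31 ≤ 600 ≤ 13 × 78.

31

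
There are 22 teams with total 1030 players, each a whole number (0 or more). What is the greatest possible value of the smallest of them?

The average is 1030/22 < 47, so some value is ≤ 46.
Equality holds with 4 values of 46 and 18 values of 47.

46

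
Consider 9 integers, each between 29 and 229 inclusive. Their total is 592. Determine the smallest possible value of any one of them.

29

Minimizing one value means maximizing the remaining 8.
The other 8 can take up 8 × 229 = 1832 ≥ 592 − 29, so one integer can sit at its floor of 29.
Achievable: one at 29 and the other 8 totalling 563, which fits since 8 × 29 ≤ 563 ≤ 8 × 229.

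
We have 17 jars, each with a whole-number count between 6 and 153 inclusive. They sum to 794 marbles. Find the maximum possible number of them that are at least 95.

With k values at 95 or above and the rest at least 6, the sum is at least 102 + 89k.
Since the sum is 794, we need 89k ≤ 692, i.e. k ≤ 7.
k = 7 is achieved by 7 values at 95 and 10 at 6, total 725; add 69 to one value (staying below 95) to reach 794.

7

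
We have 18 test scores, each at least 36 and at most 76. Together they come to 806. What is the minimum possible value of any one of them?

To make one score as small as possible, make the other 17 as large as possible.
The other 17 can take up 17 × 76 = 1292 ≥ 806 − 36, so one score can sit at its floor of 36.
Achievable: one at 36 and the other 17 totalling 770, which fits since 17 × 36 ≤ 770 ≤ 17 × 76.

36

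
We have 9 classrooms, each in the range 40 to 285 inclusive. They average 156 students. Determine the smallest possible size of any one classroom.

Minimizing one value means maximizing the remaining 8.
The total is 9 × 156 = 1404.
The other 8 can take up 8 × 285 = 2280 ≥ 1404 − 40, so one classroom can sit at its floor of 40.
Achievable: one at 40 and the other 8 totalling 1364, which fits since 8 × 40 ≤ 1364 ≤ 8 × 285.

40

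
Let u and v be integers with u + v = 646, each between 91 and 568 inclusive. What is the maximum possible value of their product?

104329

For a fixed sum, the product uv is largest when u and v are as close as possible.
Taking u = 323 and v = 323 (both in [91, 568]) gives uv = 104329.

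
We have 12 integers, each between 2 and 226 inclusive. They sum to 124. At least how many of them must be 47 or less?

Each value above 47 is at least 48, contributing at least 48 − 2 = 46 above the floor 2.
The sum exceeds the floor total 24 by 100, so at most ⌊100/46⌋ = 2 exceed 47, and at least 10 are ≤ 47.
Exactly 10 works: 10 values at 2 and 2 at 48 total 116; raise one of the low values by 8 (still ≤ 47) to hit 124.

10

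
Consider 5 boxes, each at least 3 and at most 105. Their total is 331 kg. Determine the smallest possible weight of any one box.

To make one box as small as possible, make the other 4 as large as possible.
The other 4 can take up 4 × 105 = 420 ≥ 331 − 3, so one box can sit at its floor of 3.
Achievable: one at 3 and the other 4 totalling 328, which fits since 4 × 3 ≤ 328 ≤ 4 × 105.

3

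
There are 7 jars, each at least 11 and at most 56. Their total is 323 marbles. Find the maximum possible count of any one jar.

Maximizing one value means minimizing the remaining 6.
The other 6 contribute at least 6 × 11 = 66, leaving at most 323 − 66 = 257.
But each jar is capped at 56, so the maximum is 56.
Achievable: one at 56 and the other 6 totalling 267, which fits since 6 × 11 ≤ 267 ≤ 6 × 56.

56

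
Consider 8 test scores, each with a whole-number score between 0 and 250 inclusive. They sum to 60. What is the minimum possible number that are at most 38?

Each value above 38 is at least 39, contributing at least 39 − 0 = 39 above the floor 0.
The sum exceeds the floor total 0 by 60, so at most ⌊60/39⌋ = 1 exceed 38, and at least 7 are ≤ 38.
Exactly 7 works: 7 values at 0 and 1 at 39 total 39; raise one of the low values by 21 (still ≤ 38) to hit 60.

7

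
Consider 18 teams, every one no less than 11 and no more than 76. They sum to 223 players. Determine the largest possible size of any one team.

36

To make one team as large as possible, make the other 17 as small as possible.
The other 17 contribute at least 17 × 11 = 187, leaving at most 223 − 187 = 36.
Since 36 ≤ 76, this is achievable: one at 36 and 17 at 11.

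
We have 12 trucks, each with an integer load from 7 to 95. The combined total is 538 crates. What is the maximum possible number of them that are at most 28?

Each value at 28 or below falls at least 95 − 28 = 67 short of the ceiling 95.
The ceiling total is 12 × 95 = 1140, and we need 538, so at most ⌊(1140 − 538)/67⌋ = 8 can be that low.
k = 8 is achieved by 8 values at 28 and 4 at 95, total 604; lower one of the 95's by 66 (still > 28) to reach 538.

8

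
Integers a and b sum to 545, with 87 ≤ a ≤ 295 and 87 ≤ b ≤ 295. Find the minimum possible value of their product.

ab = a(545 − a) is concave in a, so over [250, 295] it is minimized at an endpoint.
The extreme feasible split is a = 250, b = 295, giving ab = 73750.

73750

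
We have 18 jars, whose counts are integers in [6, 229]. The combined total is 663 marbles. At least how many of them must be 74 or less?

Let j be the number exceeding 74. Then the total is ≥ 75·j + 6·(18 − j) = 108 + 69j.
So 69j ≤ 555 and j ≤ 8; hence at least 18 − 8 = 10 are ≤ 74.
Exactly 10 works: 10 values at 6 and 8 at 75 total 660; raise one of the low values by 3 (still ≤ 74) to hit 663.

10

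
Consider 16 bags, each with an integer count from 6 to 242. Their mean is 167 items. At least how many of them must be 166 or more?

The total is 16 × 167 = 2672.
Each value short of 166 is at most 165, costing at least 242 − 165 = 77 against the maximum total of 3872.
We can afford to lose at most 3872 − 2672 = 1200, so at most ⌊1200/77⌋ = 15 fall short, and at least 1 are ≥ 166.
Exactly 1 works: 1 value at 242 and 15 at 165 total 2717; lower one of the high values by 45 (still ≥ 166) to hit 2672.

1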